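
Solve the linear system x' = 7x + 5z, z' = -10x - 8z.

x(t) = -K_1e^(-3t) - K_2e^(2t), z(t) = 2K_1e^(-3t) + K_2e^(2t)

Coefficient matrix A = [[7, 5], [-10, -8]].
Characteristic polynomial det(A - λI) = λ^2 + λ - 6 = 0.
Eigenvalues λ = -3, 2.
For λ=-3: (A-λI) row 1 is [10, 5], so an eigenvector is (-1, 2).
For λ=2: (A-λI) row 1 is [5, 5], so an eigenvector is (-1, 1).
General solution: K_1e^(-3t)(-1,2) + K_2e^(2t)(-1,1).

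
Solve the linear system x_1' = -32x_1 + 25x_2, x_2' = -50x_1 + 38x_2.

x_1(t) = 2c_1e^(3t)sin(5t) - c_1e^(3t)cos(5t) - c_2e^(3t)sin(5t) - 2c_2e^(3t)cos(5t), x_2(t) = 3c_1e^(3t)sin(5t) - c_1e^(3t)cos(5t) - c_2e^(3t)sin(5t) - 3c_2e^(3t)cos(5t)

Coefficient matrix A = [[-32, 25], [-50, 38]].
Characteristic polynomial det(A - λI) = λ^2 - 6λ + 34 = 0.
Eigenvalues λ = 3 ± 5i (complex conjugate pair).
For λ=3+5i: an eigenvector is (-1,-1) - i(2,3) = (-1 - 2i, -1 - 3i).
A real fundamental pair from Re and Im of e^((3+5i)t)v: X_1 = e^(3t)(cos(5t)·(-1,-1) + sin(5t)·(2,3)), X_2 = e^(3t)(sin(5t)·(-1,-1) - cos(5t)·(2,3)).
General solution: c_1X_1 + c_2X_2.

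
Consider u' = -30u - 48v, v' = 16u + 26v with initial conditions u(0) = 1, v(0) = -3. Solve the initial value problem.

u(t) = 15e^(2t) - 14e^(-6t), v(t) = -10e^(2t) + 7e^(-6t)

Coefficient matrix A = [[-30, -48], [16, 26]].
Characteristic polynomial det(A - λI) = λ^2 + 4λ - 12 = 0.
Eigenvalues λ = 2, -6.
For λ=2: (A-λI) row 1 is [-32, -48], so an eigenvector is (3, -2).
For λ=-6: (A-λI) row 1 is [-24, -48], so an eigenvector is (-2, 1).
General solution: K_1e^(2t)(3,-2) + K_2e^(-6t)(-2,1).
Applying u(0)=1, v(0)=-3 gives K_1=5, K_2=7.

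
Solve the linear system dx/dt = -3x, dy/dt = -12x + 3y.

Coefficient matrix A = [[-3, 0], [-12, 3]].
Characteristic polynomial det(A - λI) = λ^2 - 9 = 0.
Eigenvalues λ = 3, -3.
For λ=3: (A-λI) row 1 is [-6, 0], so an eigenvector is (0, 1).
For λ=-3: (A-λI) row 2 is [-12, 6], so an eigenvector is (-1, -2).
General solution: C_1e^(3t)(0,1) + C_2e^(-3t)(-1,-2).

x(t) = -C_2e^(-3t), y(t) = C_1e^(3t) - 2C_2e^(-3t)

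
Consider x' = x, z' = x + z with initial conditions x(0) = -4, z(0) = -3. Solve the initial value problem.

x(t) = -4e^(t), z(t) = -4te^(t) - 3e^(t)

Coefficient matrix A = [[1, 0], [1, 1]].
Characteristic polynomial det(A - λI) = λ^2 - 2λ + 1 = 0.
Single eigenvalue λ = 1 with algebraic multiplicity 2.
Eigenvector v = (0,-1); generalized eigenvector w with (A-λI)w=v is (-1,-2).
General solution: e^(t)[c_1·v + c_2·(t·v + w)].
Applying x(0)=-4, z(0)=-3 gives c_1=-5, c_2=4.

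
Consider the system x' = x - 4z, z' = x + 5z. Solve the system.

Coefficient matrix A = [[1, -4], [1, 5]].
Characteristic polynomial det(A - λI) = λ^2 - 6λ + 9 = 0.
Single eigenvalue λ = 3 with algebraic multiplicity 2.
Eigenvector v = (2,-1); generalized eigenvector w with (A-λI)w=v is (1,-1).
General solution: e^(3t)[C_1·v + C_2·(t·v + w)].

x(t) = 2C_1e^(3t) + 2C_2te^(3t) + C_2e^(3t), z(t) = -C_1e^(3t) - C_2te^(3t) - C_2e^(3t)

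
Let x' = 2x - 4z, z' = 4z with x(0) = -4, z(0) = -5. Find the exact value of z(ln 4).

A = [[2,-4],[0,4]]; eigenvalues λ = 4, 2.
Eigenvectors: (-2,1) for λ=4, (1,0) for λ=2.
From the initial condition, c_1 = -5, c_2 = -14.
z(ln 4) = (-5)(4^4)(1) + (-14)(4^2)(0) = -1280.

-1280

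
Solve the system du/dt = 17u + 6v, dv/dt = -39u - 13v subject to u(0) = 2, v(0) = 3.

u(t) = 16e^(2t)sin(3t) + 2e^(2t)cos(3t), v(t) = -41e^(2t)sin(3t) + 3e^(2t)cos(3t)

Coefficient matrix A = [[17, 6], [-39, -13]].
Characteristic polynomial det(A - λI) = λ^2 - 4λ + 13 = 0.
Eigenvalues λ = 2 ± 3i (complex conjugate pair).
For λ=2+3i: an eigenvector is (1,-3) - i(-1,2) = (1 + i, -3 - 2i).
A real fundamental pair from Re and Im of e^((2+3i)t)v: X_1 = e^(2t)(cos(3t)·(1,-3) + sin(3t)·(-1,2)), X_2 = e^(2t)(sin(3t)·(1,-3) - cos(3t)·(-1,2)).
General solution: c_1X_1 + c_2X_2.
Applying u(0)=2, v(0)=3 gives c_1=-7, c_2=9.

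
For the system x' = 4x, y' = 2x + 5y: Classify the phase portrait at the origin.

A = [[4,0],[2,5]]; det(A-λI) = λ^2 - 9λ + 20.
λ = 5, 4: both positive.

unstable node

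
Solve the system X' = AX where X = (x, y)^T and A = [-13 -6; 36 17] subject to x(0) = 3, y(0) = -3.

x(t) = -3e^(5t) + 6e^(-t), y(t) = 9e^(5t) - 12e^(-t)

Coefficient matrix A = [[-13, -6], [36, 17]].
Characteristic polynomial det(A - λI) = λ^2 - 4λ - 5 = 0.
Eigenvalues λ = 5, -1.
For λ=5: (A-λI) row 1 is [-18, -6], so an eigenvector is (1, -3).
For λ=-1: (A-λI) row 1 is [-12, -6], so an eigenvector is (1, -2).
General solution: C_1e^(5t)(1,-3) + C_2e^(-t)(1,-2).
Applying x(0)=3, y(0)=-3 gives C_1=-3, C_2=6.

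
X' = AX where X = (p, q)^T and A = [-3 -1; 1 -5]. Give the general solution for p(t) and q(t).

Coefficient matrix A = [[-3, -1], [1, -5]].
Characteristic polynomial det(A - λI) = λ^2 + 8λ + 16 = 0.
Single eigenvalue λ = -4 with algebraic multiplicity 2.
Eigenvector v = (1,1); generalized eigenvector w with (A-λI)w=v is (-1,-2).
General solution: e^(-4t)[c_1·v + c_2·(t·v + w)].

p(t) = c_1e^(-4t) + c_2te^(-4t) - c_2e^(-4t), q(t) = c_1e^(-4t) + c_2te^(-4t) - 2c_2e^(-4t)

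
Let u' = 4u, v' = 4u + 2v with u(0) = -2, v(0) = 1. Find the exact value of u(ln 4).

A = [[4,0],[4,2]]; eigenvalues λ = 2, 4.
Eigenvectors: (0,1) for λ=2, (1,2) for λ=4.
From the initial condition, c_1 = 5, c_2 = -2.
u(ln 4) = (5)(4^2)(0) + (-2)(4^4)(1) = -512.

-512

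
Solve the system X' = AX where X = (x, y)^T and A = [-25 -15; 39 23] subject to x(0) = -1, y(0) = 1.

Coefficient matrix A = [[-25, -15], [39, 23]].
Characteristic polynomial det(A - λI) = λ^2 + 2λ + 10 = 0.
Eigenvalues λ = -1 ± 3i (complex conjugate pair).
For λ=-1+3i: an eigenvector is (-1,2) - i(-2,3) = (-1 + 2i, 2 - 3i).
A real fundamental pair from Re and Im of e^((-1+3i)t)v: X_1 = e^(-t)(cos(3t)·(-1,2) + sin(3t)·(-2,3)), X_2 = e^(-t)(sin(3t)·(-1,2) - cos(3t)·(-2,3)).
General solution: K_1X_1 + K_2X_2.
Applying x(0)=-1, y(0)=1 gives K_1=-1, K_2=-1.

x(t) = 3e^(-t)sin(3t) - e^(-t)cos(3t), y(t) = -5e^(-t)sin(3t) + e^(-t)cos(3t)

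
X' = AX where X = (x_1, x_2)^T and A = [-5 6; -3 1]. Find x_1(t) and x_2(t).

Coefficient matrix A = [[-5, 6], [-3, 1]].
Characteristic polynomial det(A - λI) = λ^2 + 4λ + 13 = 0.
Eigenvalues λ = -2 ± 3i (complex conjugate pair).
For λ=-2+3i: an eigenvector is (1,0) - i(-1,-1) = (1 + i, 0 + i).
A real fundamental pair from Re and Im of e^((-2+3i)t)v: X_1 = e^(-2t)(cos(3t)·(1,0) + sin(3t)·(-1,-1)), X_2 = e^(-2t)(sin(3t)·(1,0) - cos(3t)·(-1,-1)).
General solution: K_1X_1 + K_2X_2.

x_1(t) = -K_1e^(-2t)sin(3t) + K_1e^(-2t)cos(3t) + K_2e^(-2t)sin(3t) + K_2e^(-2t)cos(3t), x_2(t) = -K_1e^(-2t)sin(3t) + K_2e^(-2t)cos(3t)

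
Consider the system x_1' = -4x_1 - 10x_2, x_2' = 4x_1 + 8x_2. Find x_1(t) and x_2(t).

Coefficient matrix A = [[-4, -10], [4, 8]].
Characteristic polynomial det(A - λI) = λ^2 - 4λ + 8 = 0.
Eigenvalues λ = 2 ± 2i (complex conjugate pair).
For λ=2+2i: an eigenvector is (1,-1) - i(2,-1) = (1 - 2i, -1 + i).
A real fundamental pair from Re and Im of e^((2+2i)t)v: X_1 = e^(2t)(cos(2t)·(1,-1) + sin(2t)·(2,-1)), X_2 = e^(2t)(sin(2t)·(1,-1) - cos(2t)·(2,-1)).
General solution: c_1X_1 + c_2X_2.

x_1(t) = 2c_1e^(2t)sin(2t) + c_1e^(2t)cos(2t) + c_2e^(2t)sin(2t) - 2c_2e^(2t)cos(2t), x_2(t) = -c_1e^(2t)sin(2t) - c_1e^(2t)cos(2t) - c_2e^(2t)sin(2t) + c_2e^(2t)cos(2t)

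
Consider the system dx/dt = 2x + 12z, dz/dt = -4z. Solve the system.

x(t) = -2C_1e^(-4t) - C_2e^(2t), z(t) = C_1e^(-4t)

Coefficient matrix A = [[2, 12], [0, -4]].
Characteristic polynomial det(A - λI) = λ^2 + 2λ - 8 = 0.
Eigenvalues λ = -4, 2.
For λ=-4: (A-λI) row 1 is [6, 12], so an eigenvector is (-2, 1).
For λ=2: (A-λI) row 1 is [0, 12], so an eigenvector is (-1, 0).
General solution: C_1e^(-4t)(-2,1) + C_2e^(2t)(-1,0).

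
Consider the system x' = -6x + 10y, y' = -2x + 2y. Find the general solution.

x(t) = -C_1e^(-2t)sin(2t) - 2C_1e^(-2t)cos(2t) - 2C_2e^(-2t)sin(2t) + C_2e^(-2t)cos(2t), y(t) = -C_1e^(-2t)cos(2t) - C_2e^(-2t)sin(2t)

Coefficient matrix A = [[-6, 10], [-2, 2]].
Characteristic polynomial det(A - λI) = λ^2 + 4λ + 8 = 0.
Eigenvalues λ = -2 ± 2i (complex conjugate pair).
For λ=-2+2i: an eigenvector is (-2,-1) - i(-1,0) = (-2 + i, -1).
A real fundamental pair from Re and Im of e^((-2+2i)t)v: X_1 = e^(-2t)(cos(2t)·(-2,-1) + sin(2t)·(-1,0)), X_2 = e^(-2t)(sin(2t)·(-2,-1) - cos(2t)·(-1,0)).
General solution: C_1X_1 + C_2X_2.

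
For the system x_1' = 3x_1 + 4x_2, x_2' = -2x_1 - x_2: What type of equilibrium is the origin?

unstable spiral

A = [[3,4],[-2,-1]]; det(A-λI) = λ^2 - 2λ + 5.
λ = 1 ± 2i: positive real part.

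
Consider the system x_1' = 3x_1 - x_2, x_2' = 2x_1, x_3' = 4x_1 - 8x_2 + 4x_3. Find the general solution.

Coefficient matrix A = [[3, -1, 0], [2, 0, 0], [4, -8, 4]].
det(A - λI) = 0 gives eigenvalues λ = 1, 2, 4.
For λ=1: eigenvector (-1,-2,-4).
For λ=2: eigenvector (1,1,2).
For λ=4: eigenvector (0,0,1).
General solution: K_1e^(t)(-1,-2,-4) + K_2e^(2t)(1,1,2) + K_3e^(4t)(0,0,1).

x_1(t) = -K_1e^(t) + K_2e^(2t), x_2(t) = -2K_1e^(t) + K_2e^(2t), x_3(t) = -4K_1e^(t) + 2K_2e^(2t) + K_3e^(4t)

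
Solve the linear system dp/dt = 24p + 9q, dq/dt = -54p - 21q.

p(t) = C_1e^(6t) - C_2e^(-3t), q(t) = -2C_1e^(6t) + 3C_2e^(-3t)

Coefficient matrix A = [[24, 9], [-54, -21]].
Characteristic polynomial det(A - λI) = λ^2 - 3λ - 18 = 0.
Eigenvalues λ = 6, -3.
For λ=6: (A-λI) row 1 is [18, 9], so an eigenvector is (1, -2).
For λ=-3: (A-λI) row 1 is [27, 9], so an eigenvector is (-1, 3).
General solution: C_1e^(6t)(1,-2) + C_2e^(-3t)(-1,3).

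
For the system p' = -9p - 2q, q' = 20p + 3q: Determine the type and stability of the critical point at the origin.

A = [[-9,-2],[20,3]]; det(A-λI) = λ^2 + 6λ + 13.
λ = -3 ± 2i: negative real part.

stable spiral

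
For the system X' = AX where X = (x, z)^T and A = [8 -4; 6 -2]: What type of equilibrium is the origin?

A = [[8,-4],[6,-2]]; det(A-λI) = λ^2 - 6λ + 8.
λ = 2, 4: both positive.

unstable node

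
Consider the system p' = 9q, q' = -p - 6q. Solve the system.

Coefficient matrix A = [[0, 9], [-1, -6]].
Characteristic polynomial det(A - λI) = λ^2 + 6λ + 9 = 0.
Single eigenvalue λ = -3 with algebraic multiplicity 2.
Eigenvector v = (3,-1); generalized eigenvector w with (A-λI)w=v is (-2,1).
General solution: e^(-3t)[c_1·v + c_2·(t·v + w)].

p(t) = 3c_1e^(-3t) + 3c_2te^(-3t) - 2c_2e^(-3t), q(t) = -c_1e^(-3t) - c_2te^(-3t) + c_2e^(-3t)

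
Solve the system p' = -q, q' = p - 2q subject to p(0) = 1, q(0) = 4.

p(t) = -3te^(-t) + e^(-t), q(t) = -3te^(-t) + 4e^(-t)

Coefficient matrix A = [[0, -1], [1, -2]].
Characteristic polynomial det(A - λI) = λ^2 + 2λ + 1 = 0.
Single eigenvalue λ = -1 with algebraic multiplicity 2.
Eigenvector v = (1,1); generalized eigenvector w with (A-λI)w=v is (3,2).
General solution: e^(-t)[K_1·v + K_2·(t·v + w)].
Applying p(0)=1, q(0)=4 gives K_1=10, K_2=-3.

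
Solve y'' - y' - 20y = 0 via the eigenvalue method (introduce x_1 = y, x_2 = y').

y(t) = c_1e^(-4t) + c_2e^(5t)

Let x_1 = y, x_2 = y'. Then x_1' = x_2 and x_2' = 20x_1 + x_2.
A = [[0,1],[20,1]]; det(A-λI) = λ^2 - λ - 20.
Eigenvalues λ = -4, 5 with eigenvectors (1,-4), (1,5).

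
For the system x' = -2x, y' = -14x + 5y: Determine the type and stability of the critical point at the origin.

saddle

A = [[-2,0],[-14,5]]; det(A-λI) = λ^2 - 3λ - 10.
λ = -2, 5: opposite signs.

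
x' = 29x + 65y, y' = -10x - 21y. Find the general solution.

x(t) = -3c_1e^(4t)sin(5t) + 2c_1e^(4t)cos(5t) + 2c_2e^(4t)sin(5t) + 3c_2e^(4t)cos(5t), y(t) = c_1e^(4t)sin(5t) - c_1e^(4t)cos(5t) - c_2e^(4t)sin(5t) - c_2e^(4t)cos(5t)

Coefficient matrix A = [[29, 65], [-10, -21]].
Characteristic polynomial det(A - λI) = λ^2 - 8λ + 41 = 0.
Eigenvalues λ = 4 ± 5i (complex conjugate pair).
For λ=4+5i: an eigenvector is (2,-1) - i(-3,1) = (2 + 3i, -1 - i).
A real fundamental pair from Re and Im of e^((4+5i)t)v: X_1 = e^(4t)(cos(5t)·(2,-1) + sin(5t)·(-3,1)), X_2 = e^(4t)(sin(5t)·(2,-1) - cos(5t)·(-3,1)).
General solution: c_1X_1 + c_2X_2.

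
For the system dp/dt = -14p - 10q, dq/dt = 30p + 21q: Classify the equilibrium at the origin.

A = [[-14,-10],[30,21]]; det(A-λI) = λ^2 - 7λ + 6.
λ = 1, 6: both positive.

unstable node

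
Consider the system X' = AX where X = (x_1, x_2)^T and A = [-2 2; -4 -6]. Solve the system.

x_1(t) = C_1e^(-4t)sin(2t) - C_2e^(-4t)cos(2t), x_2(t) = -C_1e^(-4t)sin(2t) + C_1e^(-4t)cos(2t) + C_2e^(-4t)sin(2t) + C_2e^(-4t)cos(2t)

Coefficient matrix A = [[-2, 2], [-4, -6]].
Characteristic polynomial det(A - λI) = λ^2 + 8λ + 20 = 0.
Eigenvalues λ = -4 ± 2i (complex conjugate pair).
For λ=-4+2i: an eigenvector is (0,1) - i(1,-1) = (0 - i, 1 + i).
A real fundamental pair from Re and Im of e^((-4+2i)t)v: X_1 = e^(-4t)(cos(2t)·(0,1) + sin(2t)·(1,-1)), X_2 = e^(-4t)(sin(2t)·(0,1) - cos(2t)·(1,-1)).
General solution: C_1X_1 + C_2X_2.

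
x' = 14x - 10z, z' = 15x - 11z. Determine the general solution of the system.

x(t) = 2K_1e^(-t) + K_2e^(4t), z(t) = 3K_1e^(-t) + K_2e^(4t)

Coefficient matrix A = [[14, -10], [15, -11]].
Characteristic polynomial det(A - λI) = λ^2 - 3λ - 4 = 0.
Eigenvalues λ = -1, 4.
For λ=-1: (A-λI) row 1 is [15, -10], so an eigenvector is (2, 3).
For λ=4: (A-λI) row 1 is [10, -10], so an eigenvector is (1, 1).
General solution: K_1e^(-t)(2,3) + K_2e^(4t)(1,1).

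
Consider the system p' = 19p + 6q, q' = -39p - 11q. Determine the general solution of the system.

Coefficient matrix A = [[19, 6], [-39, -11]].
Characteristic polynomial det(A - λI) = λ^2 - 8λ + 25 = 0.
Eigenvalues λ = 4 ± 3i (complex conjugate pair).
For λ=4+3i: an eigenvector is (1,-3) - i(-1,2) = (1 + i, -3 - 2i).
A real fundamental pair from Re and Im of e^((4+3i)t)v: X_1 = e^(4t)(cos(3t)·(1,-3) + sin(3t)·(-1,2)), X_2 = e^(4t)(sin(3t)·(1,-3) - cos(3t)·(-1,2)).
General solution: K_1X_1 + K_2X_2.

p(t) = -K_1e^(4t)sin(3t) + K_1e^(4t)cos(3t) + K_2e^(4t)sin(3t) + K_2e^(4t)cos(3t), q(t) = 2K_1e^(4t)sin(3t) - 3K_1e^(4t)cos(3t) - 3K_2e^(4t)sin(3t) - 2K_2e^(4t)cos(3t)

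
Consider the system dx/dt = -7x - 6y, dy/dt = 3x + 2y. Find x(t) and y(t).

x(t) = -K_1e^(-t) - 2K_2e^(-4t), y(t) = K_1e^(-t) + K_2e^(-4t)

Coefficient matrix A = [[-7, -6], [3, 2]].
Characteristic polynomial det(A - λI) = λ^2 + 5λ + 4 = 0.
Eigenvalues λ = -1, -4.
For λ=-1: (A-λI) row 1 is [-6, -6], so an eigenvector is (-1, 1).
For λ=-4: (A-λI) row 1 is [-3, -6], so an eigenvector is (-2, 1).
General solution: K_1e^(-t)(-1,1) + K_2e^(-4t)(-2,1).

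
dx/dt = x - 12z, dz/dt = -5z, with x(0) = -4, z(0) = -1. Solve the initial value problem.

x(t) = -2e^(t) - 2e^(-5t), z(t) = -e^(-5t)

Coefficient matrix A = [[1, -12], [0, -5]].
Characteristic polynomial det(A - λI) = λ^2 + 4λ - 5 = 0.
Eigenvalues λ = -5, 1.
For λ=-5: (A-λI) row 1 is [6, -12], so an eigenvector is (-2, -1).
For λ=1: (A-λI) row 1 is [0, -12], so an eigenvector is (-1, 0).
General solution: c_1e^(-5t)(-2,-1) + c_2e^(t)(-1,0).
Applying x(0)=-4, z(0)=-1 gives c_1=1, c_2=2.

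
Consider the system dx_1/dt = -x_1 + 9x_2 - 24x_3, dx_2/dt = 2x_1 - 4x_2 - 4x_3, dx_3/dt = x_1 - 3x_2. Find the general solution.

Coefficient matrix A = [[-1, 9, -24], [2, -4, -4], [1, -3, 0]].
det(A - λI) = 0 gives eigenvalues λ = 2, -4, -3.
For λ=2: eigenvector (3,1,0).
For λ=-4: eigenvector (-2,-2,-1).
For λ=-3: eigenvector (3,2,1).
General solution: K_1e^(2t)(3,1,0) + K_2e^(-4t)(-2,-2,-1) + K_3e^(-3t)(3,2,1).

x_1(t) = 3K_1e^(2t) - 2K_2e^(-4t) + 3K_3e^(-3t), x_2(t) = K_1e^(2t) - 2K_2e^(-4t) + 2K_3e^(-3t), x_3(t) = -K_2e^(-4t) + K_3e^(-3t)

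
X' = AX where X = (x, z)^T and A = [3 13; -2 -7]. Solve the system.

Coefficient matrix A = [[3, 13], [-2, -7]].
Characteristic polynomial det(A - λI) = λ^2 + 4λ + 5 = 0.
Eigenvalues λ = -2 ± i (complex conjugate pair).
For λ=-2+i: an eigenvector is (-2,1) - i(3,-1) = (-2 - 3i, 1 + i).
A real fundamental pair from Re and Im of e^((-2+i)t)v: X_1 = e^(-2t)(cos(t)·(-2,1) + sin(t)·(3,-1)), X_2 = e^(-2t)(sin(t)·(-2,1) - cos(t)·(3,-1)).
General solution: c_1X_1 + c_2X_2.

x(t) = 3c_1e^(-2t)sin(t) - 2c_1e^(-2t)cos(t) - 2c_2e^(-2t)sin(t) - 3c_2e^(-2t)cos(t), z(t) = -c_1e^(-2t)sin(t) + c_1e^(-2t)cos(t) + c_2e^(-2t)sin(t) + c_2e^(-2t)cos(t)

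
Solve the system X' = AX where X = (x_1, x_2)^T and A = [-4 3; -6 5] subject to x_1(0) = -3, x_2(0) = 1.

Coefficient matrix A = [[-4, 3], [-6, 5]].
Characteristic polynomial det(A - λI) = λ^2 - λ - 2 = 0.
Eigenvalues λ = 2, -1.
For λ=2: (A-λI) row 1 is [-6, 3], so an eigenvector is (1, 2).
For λ=-1: (A-λI) row 1 is [-3, 3], so an eigenvector is (1, 1).
General solution: C_1e^(2t)(1,2) + C_2e^(-t)(1,1).
Applying x_1(0)=-3, x_2(0)=1 gives C_1=4, C_2=-7.

x_1(t) = 4e^(2t) - 7e^(-t), x_2(t) = 8e^(2t) - 7e^(-t)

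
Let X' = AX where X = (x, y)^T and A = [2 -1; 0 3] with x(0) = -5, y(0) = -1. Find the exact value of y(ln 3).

A = [[2,-1],[0,3]]; eigenvalues λ = 3, 2.
Eigenvectors: (-1,1) for λ=3, (-1,0) for λ=2.
From the initial condition, c_1 = -1, c_2 = 6.
y(ln 3) = (-1)(3^3)(1) + (6)(3^2)(0) = -27.

-27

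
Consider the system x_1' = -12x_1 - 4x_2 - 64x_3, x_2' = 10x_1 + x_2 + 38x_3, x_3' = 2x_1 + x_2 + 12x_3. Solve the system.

x_1(t) = -4K_1e^(2t) - 4K_2e^(3t) + K_3e^(-4t), x_2(t) = -2K_1e^(2t) - K_2e^(3t) - 2K_3e^(-4t), x_3(t) = K_1e^(2t) + K_2e^(3t)

Coefficient matrix A = [[-12, -4, -64], [10, 1, 38], [2, 1, 12]].
det(A - λI) = 0 gives eigenvalues λ = 2, 3, -4.
For λ=2: eigenvector (-4,-2,1).
For λ=3: eigenvector (-4,-1,1).
For λ=-4: eigenvector (1,-2,0).
General solution: K_1e^(2t)(-4,-2,1) + K_2e^(3t)(-4,-1,1) + K_3e^(-4t)(1,-2,0).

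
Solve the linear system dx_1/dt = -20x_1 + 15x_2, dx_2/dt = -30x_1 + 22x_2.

x_1(t) = C_1e^(t)sin(3t) + 2C_1e^(t)cos(3t) + 2C_2e^(t)sin(3t) - C_2e^(t)cos(3t), x_2(t) = C_1e^(t)sin(3t) + 3C_1e^(t)cos(3t) + 3C_2e^(t)sin(3t) - C_2e^(t)cos(3t)

Coefficient matrix A = [[-20, 15], [-30, 22]].
Characteristic polynomial det(A - λI) = λ^2 - 2λ + 10 = 0.
Eigenvalues λ = 1 ± 3i (complex conjugate pair).
For λ=1+3i: an eigenvector is (2,3) - i(1,1) = (2 - i, 3 - i).
A real fundamental pair from Re and Im of e^((1+3i)t)v: X_1 = e^(t)(cos(3t)·(2,3) + sin(3t)·(1,1)), X_2 = e^(t)(sin(3t)·(2,3) - cos(3t)·(1,1)).
General solution: C_1X_1 + C_2X_2.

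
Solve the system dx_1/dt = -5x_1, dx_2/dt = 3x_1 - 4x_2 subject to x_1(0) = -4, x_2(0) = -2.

x_1(t) = -4e^(-5t), x_2(t) = -14e^(-4t) + 12e^(-5t)

Coefficient matrix A = [[-5, 0], [3, -4]].
Characteristic polynomial det(A - λI) = λ^2 + 9λ + 20 = 0.
Eigenvalues λ = -4, -5.
For λ=-4: (A-λI) row 1 is [-1, 0], so an eigenvector is (0, 1).
For λ=-5: (A-λI) row 2 is [3, 1], so an eigenvector is (1, -3).
General solution: K_1e^(-4t)(0,1) + K_2e^(-5t)(1,-3).
Applying x_1(0)=-4, x_2(0)=-2 gives K_1=-14, K_2=-4.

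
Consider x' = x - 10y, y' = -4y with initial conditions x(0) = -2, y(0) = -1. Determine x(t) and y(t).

x(t) = -2e^(-4t), y(t) = -e^(-4t)

Coefficient matrix A = [[1, -10], [0, -4]].
Characteristic polynomial det(A - λI) = λ^2 + 3λ - 4 = 0.
Eigenvalues λ = -4, 1.
For λ=-4: (A-λI) row 1 is [5, -10], so an eigenvector is (2, 1).
For λ=1: (A-λI) row 1 is [0, -10], so an eigenvector is (-1, 0).
General solution: C_1e^(-4t)(2,1) + C_2e^(t)(-1,0).
Applying x(0)=-2, y(0)=-1 gives C_1=-1, C_2=0.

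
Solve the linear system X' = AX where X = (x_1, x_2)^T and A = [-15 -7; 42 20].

Coefficient matrix A = [[-15, -7], [42, 20]].
Characteristic polynomial det(A - λI) = λ^2 - 5λ - 6 = 0.
Eigenvalues λ = 6, -1.
For λ=6: (A-λI) row 1 is [-21, -7], so an eigenvector is (1, -3).
For λ=-1: (A-λI) row 1 is [-14, -7], so an eigenvector is (1, -2).
General solution: C_1e^(6t)(1,-3) + C_2e^(-t)(1,-2).

x_1(t) = C_1e^(6t) + C_2e^(-t), x_2(t) = -3C_1e^(6t) - 2C_2e^(-t)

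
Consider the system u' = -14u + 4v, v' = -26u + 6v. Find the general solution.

u(t) = c_1e^(-4t)sin(2t) - c_1e^(-4t)cos(2t) - c_2e^(-4t)sin(2t) - c_2e^(-4t)cos(2t), v(t) = 3c_1e^(-4t)sin(2t) - 2c_1e^(-4t)cos(2t) - 2c_2e^(-4t)sin(2t) - 3c_2e^(-4t)cos(2t)

Coefficient matrix A = [[-14, 4], [-26, 6]].
Characteristic polynomial det(A - λI) = λ^2 + 8λ + 20 = 0.
Eigenvalues λ = -4 ± 2i (complex conjugate pair).
For λ=-4+2i: an eigenvector is (-1,-2) - i(1,3) = (-1 - i, -2 - 3i).
A real fundamental pair from Re and Im of e^((-4+2i)t)v: X_1 = e^(-4t)(cos(2t)·(-1,-2) + sin(2t)·(1,3)), X_2 = e^(-4t)(sin(2t)·(-1,-2) - cos(2t)·(1,3)).
General solution: c_1X_1 + c_2X_2.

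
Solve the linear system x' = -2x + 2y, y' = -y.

Coefficient matrix A = [[-2, 2], [0, -1]].
Characteristic polynomial det(A - λI) = λ^2 + 3λ + 2 = 0.
Eigenvalues λ = -2, -1.
For λ=-2: (A-λI) row 1 is [0, 2], so an eigenvector is (1, 0).
For λ=-1: (A-λI) row 1 is [-1, 2], so an eigenvector is (2, 1).
General solution: K_1e^(-2t)(1,0) + K_2e^(-t)(2,1).

x(t) = K_1e^(-2t) + 2K_2e^(-t), y(t) = K_2e^(-t)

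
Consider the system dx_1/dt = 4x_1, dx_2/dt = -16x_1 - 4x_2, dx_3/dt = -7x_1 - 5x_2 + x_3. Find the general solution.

x_1(t) = c_1e^(4t), x_2(t) = -2c_1e^(4t) + c_2e^(-4t), x_3(t) = c_1e^(4t) + c_2e^(-4t) + c_3e^(t)

Coefficient matrix A = [[4, 0, 0], [-16, -4, 0], [-7, -5, 1]].
det(A - λI) = 0 gives eigenvalues λ = 4, -4, 1.
For λ=4: eigenvector (1,-2,1).
For λ=-4: eigenvector (0,1,1).
For λ=1: eigenvector (0,0,1).
General solution: c_1e^(4t)(1,-2,1) + c_2e^(-4t)(0,1,1) + c_3e^(t)(0,0,1).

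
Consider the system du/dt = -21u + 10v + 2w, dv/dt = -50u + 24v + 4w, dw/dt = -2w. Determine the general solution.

u(t) = C_1e^(-t) - 2C_2e^(-2t) + 2C_3e^(4t), v(t) = 2C_1e^(-t) - 4C_2e^(-2t) + 5C_3e^(4t), w(t) = C_2e^(-2t)

Coefficient matrix A = [[-21, 10, 2], [-50, 24, 4], [0, 0, -2]].
det(A - λI) = 0 gives eigenvalues λ = -1, -2, 4.
For λ=-1: eigenvector (1,2,0).
For λ=-2: eigenvector (-2,-4,1).
For λ=4: eigenvector (2,5,0).
General solution: C_1e^(-t)(1,2,0) + C_2e^(-2t)(-2,-4,1) + C_3e^(4t)(2,5,0).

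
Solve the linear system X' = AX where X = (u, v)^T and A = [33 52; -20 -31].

u(t) = 2K_1e^(t)sin(4t) - 3K_1e^(t)cos(4t) - 3K_2e^(t)sin(4t) - 2K_2e^(t)cos(4t), v(t) = -K_1e^(t)sin(4t) + 2K_1e^(t)cos(4t) + 2K_2e^(t)sin(4t) + K_2e^(t)cos(4t)

Coefficient matrix A = [[33, 52], [-20, -31]].
Characteristic polynomial det(A - λI) = λ^2 - 2λ + 17 = 0.
Eigenvalues λ = 1 ± 4i (complex conjugate pair).
For λ=1+4i: an eigenvector is (-3,2) - i(2,-1) = (-3 - 2i, 2 + i).
A real fundamental pair from Re and Im of e^((1+4i)t)v: X_1 = e^(t)(cos(4t)·(-3,2) + sin(4t)·(2,-1)), X_2 = e^(t)(sin(4t)·(-3,2) - cos(4t)·(2,-1)).
General solution: K_1X_1 + K_2X_2.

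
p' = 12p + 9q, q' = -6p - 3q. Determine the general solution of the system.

p(t) = -C_1e^(3t) - 3C_2e^(6t), q(t) = C_1e^(3t) + 2C_2e^(6t)

Coefficient matrix A = [[12, 9], [-6, -3]].
Characteristic polynomial det(A - λI) = λ^2 - 9λ + 18 = 0.
Eigenvalues λ = 3, 6.
For λ=3: (A-λI) row 1 is [9, 9], so an eigenvector is (-1, 1).
For λ=6: (A-λI) row 1 is [6, 9], so an eigenvector is (-3, 2).
General solution: C_1e^(3t)(-1,1) + C_2e^(6t)(-3,2).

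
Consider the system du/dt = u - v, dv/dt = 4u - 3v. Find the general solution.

u(t) = K_1e^(-t) + K_2te^(-t) + K_2e^(-t), v(t) = 2K_1e^(-t) + 2K_2te^(-t) + K_2e^(-t)

Coefficient matrix A = [[1, -1], [4, -3]].
Characteristic polynomial det(A - λI) = λ^2 + 2λ + 1 = 0.
Single eigenvalue λ = -1 with algebraic multiplicity 2.
Eigenvector v = (1,2); generalized eigenvector w with (A-λI)w=v is (1,1).
General solution: e^(-t)[K_1·v + K_2·(t·v + w)].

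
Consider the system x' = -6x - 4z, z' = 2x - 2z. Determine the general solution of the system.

x(t) = C_1e^(-4t)sin(2t) - C_1e^(-4t)cos(2t) - C_2e^(-4t)sin(2t) - C_2e^(-4t)cos(2t), z(t) = -C_1e^(-4t)sin(2t) + C_2e^(-4t)cos(2t)

Coefficient matrix A = [[-6, -4], [2, -2]].
Characteristic polynomial det(A - λI) = λ^2 + 8λ + 20 = 0.
Eigenvalues λ = -4 ± 2i (complex conjugate pair).
For λ=-4+2i: an eigenvector is (-1,0) - i(1,-1) = (-1 - i, 0 + i).
A real fundamental pair from Re and Im of e^((-4+2i)t)v: X_1 = e^(-4t)(cos(2t)·(-1,0) + sin(2t)·(1,-1)), X_2 = e^(-4t)(sin(2t)·(-1,0) - cos(2t)·(1,-1)).
General solution: C_1X_1 + C_2X_2.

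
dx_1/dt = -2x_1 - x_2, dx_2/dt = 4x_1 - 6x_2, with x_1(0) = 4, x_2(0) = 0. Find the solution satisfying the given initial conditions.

x_1(t) = 8te^(-4t) + 4e^(-4t), x_2(t) = 16te^(-4t)

Coefficient matrix A = [[-2, -1], [4, -6]].
Characteristic polynomial det(A - λI) = λ^2 + 8λ + 16 = 0.
Single eigenvalue λ = -4 with algebraic multiplicity 2.
Eigenvector v = (1,2); generalized eigenvector w with (A-λI)w=v is (0,-1).
General solution: e^(-4t)[K_1·v + K_2·(t·v + w)].
Applying x_1(0)=4, x_2(0)=0 gives K_1=4, K_2=8.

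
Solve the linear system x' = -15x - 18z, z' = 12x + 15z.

x(t) = 3c_1e^(-3t) + c_2e^(3t), z(t) = -2c_1e^(-3t) - c_2e^(3t)

Coefficient matrix A = [[-15, -18], [12, 15]].
Characteristic polynomial det(A - λI) = λ^2 - 9 = 0.
Eigenvalues λ = -3, 3.
For λ=-3: (A-λI) row 1 is [-12, -18], so an eigenvector is (3, -2).
For λ=3: (A-λI) row 1 is [-18, -18], so an eigenvector is (1, -1).
General solution: c_1e^(-3t)(3,-2) + c_2e^(3t)(1,-1).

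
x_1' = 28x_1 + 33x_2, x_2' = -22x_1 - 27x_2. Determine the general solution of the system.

Coefficient matrix A = [[28, 33], [-22, -27]].
Characteristic polynomial det(A - λI) = λ^2 - λ - 30 = 0.
Eigenvalues λ = -5, 6.
For λ=-5: (A-λI) row 1 is [33, 33], so an eigenvector is (-1, 1).
For λ=6: (A-λI) row 1 is [22, 33], so an eigenvector is (3, -2).
General solution: K_1e^(-5t)(-1,1) + K_2e^(6t)(3,-2).

x_1(t) = -K_1e^(-5t) + 3K_2e^(6t), x_2(t) = K_1e^(-5t) - 2K_2e^(6t)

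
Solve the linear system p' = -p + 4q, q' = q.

p(t) = 2K_1e^(t) + K_2e^(-t), q(t) = K_1e^(t)

Coefficient matrix A = [[-1, 4], [0, 1]].
Characteristic polynomial det(A - λI) = λ^2 - 1 = 0.
Eigenvalues λ = 1, -1.
For λ=1: (A-λI) row 1 is [-2, 4], so an eigenvector is (2, 1).
For λ=-1: (A-λI) row 1 is [0, 4], so an eigenvector is (1, 0).
General solution: K_1e^(t)(2,1) + K_2e^(-t)(1,0).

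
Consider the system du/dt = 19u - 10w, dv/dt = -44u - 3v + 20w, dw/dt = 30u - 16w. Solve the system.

Coefficient matrix A = [[19, 0, -10], [-44, -3, 20], [30, 0, -16]].
det(A - λI) = 0 gives eigenvalues λ = 4, -3, -1.
For λ=4: eigenvector (-2,4,-3).
For λ=-3: eigenvector (0,1,0).
For λ=-1: eigenvector (1,-2,2).
General solution: K_1e^(4t)(-2,4,-3) + K_2e^(-3t)(0,1,0) + K_3e^(-t)(1,-2,2).

u(t) = -2K_1e^(4t) + K_3e^(-t), v(t) = 4K_1e^(4t) + K_2e^(-3t) - 2K_3e^(-t), w(t) = -3K_1e^(4t) + 2K_3e^(-t)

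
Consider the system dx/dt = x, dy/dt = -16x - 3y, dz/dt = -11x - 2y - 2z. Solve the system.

Coefficient matrix A = [[1, 0, 0], [-16, -3, 0], [-11, -2, -2]].
det(A - λI) = 0 gives eigenvalues λ = 1, -3, -2.
For λ=1: eigenvector (1,-4,-1).
For λ=-3: eigenvector (0,1,2).
For λ=-2: eigenvector (0,0,1).
General solution: c_1e^(t)(1,-4,-1) + c_2e^(-3t)(0,1,2) + c_3e^(-2t)(0,0,1).

x(t) = c_1e^(t), y(t) = -4c_1e^(t) + c_2e^(-3t), z(t) = -c_1e^(t) + 2c_2e^(-3t) + c_3e^(-2t)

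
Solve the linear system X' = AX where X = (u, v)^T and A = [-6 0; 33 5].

u(t) = c_2e^(-6t), v(t) = c_1e^(5t) - 3c_2e^(-6t)

Coefficient matrix A = [[-6, 0], [33, 5]].
Characteristic polynomial det(A - λI) = λ^2 + λ - 30 = 0.
Eigenvalues λ = 5, -6.
For λ=5: (A-λI) row 1 is [-11, 0], so an eigenvector is (0, 1).
For λ=-6: (A-λI) row 2 is [33, 11], so an eigenvector is (1, -3).
General solution: c_1e^(5t)(0,1) + c_2e^(-6t)(1,-3).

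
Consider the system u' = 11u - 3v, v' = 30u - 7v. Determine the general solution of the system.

Coefficient matrix A = [[11, -3], [30, -7]].
Characteristic polynomial det(A - λI) = λ^2 - 4λ + 13 = 0.
Eigenvalues λ = 2 ± 3i (complex conjugate pair).
For λ=2+3i: an eigenvector is (0,1) - i(-1,-3) = (0 + i, 1 + 3i).
A real fundamental pair from Re and Im of e^((2+3i)t)v: X_1 = e^(2t)(cos(3t)·(0,1) + sin(3t)·(-1,-3)), X_2 = e^(2t)(sin(3t)·(0,1) - cos(3t)·(-1,-3)).
General solution: K_1X_1 + K_2X_2.

u(t) = -K_1e^(2t)sin(3t) + K_2e^(2t)cos(3t), v(t) = -3K_1e^(2t)sin(3t) + K_1e^(2t)cos(3t) + K_2e^(2t)sin(3t) + 3K_2e^(2t)cos(3t)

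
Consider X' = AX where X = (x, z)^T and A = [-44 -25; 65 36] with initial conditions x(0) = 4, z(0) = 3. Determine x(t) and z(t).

Coefficient matrix A = [[-44, -25], [65, 36]].
Characteristic polynomial det(A - λI) = λ^2 + 8λ + 41 = 0.
Eigenvalues λ = -4 ± 5i (complex conjugate pair).
For λ=-4+5i: an eigenvector is (2,-3) - i(-1,2) = (2 + i, -3 - 2i).
A real fundamental pair from Re and Im of e^((-4+5i)t)v: X_1 = e^(-4t)(cos(5t)·(2,-3) + sin(5t)·(-1,2)), X_2 = e^(-4t)(sin(5t)·(2,-3) - cos(5t)·(-1,2)).
General solution: C_1X_1 + C_2X_2.
Applying x(0)=4, z(0)=3 gives C_1=11, C_2=-18.

x(t) = -47e^(-4t)sin(5t) + 4e^(-4t)cos(5t), z(t) = 76e^(-4t)sin(5t) + 3e^(-4t)cos(5t)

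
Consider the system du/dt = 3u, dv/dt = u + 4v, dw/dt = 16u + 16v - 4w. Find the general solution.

Coefficient matrix A = [[3, 0, 0], [1, 4, 0], [16, 16, -4]].
det(A - λI) = 0 gives eigenvalues λ = 4, 3, -4.
For λ=4: eigenvector (0,1,2).
For λ=3: eigenvector (-1,1,0).
For λ=-4: eigenvector (0,0,1).
General solution: c_1e^(4t)(0,1,2) + c_2e^(3t)(-1,1,0) + c_3e^(-4t)(0,0,1).

u(t) = -c_2e^(3t), v(t) = c_1e^(4t) + c_2e^(3t), w(t) = 2c_1e^(4t) + c_3e^(-4t)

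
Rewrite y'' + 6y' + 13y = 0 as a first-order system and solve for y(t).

y(t) = K_1e^(-3t)cos(2t) + K_2e^(-3t)sin(2t)

Let x_1 = y, x_2 = y'. Then x_1' = x_2 and x_2' = -13x_1 - 6x_2.
A = [[0,1],[-13,-6]]; det(A-λI) = λ^2 + 6λ + 13.
Eigenvalues λ = -3 ± 2i.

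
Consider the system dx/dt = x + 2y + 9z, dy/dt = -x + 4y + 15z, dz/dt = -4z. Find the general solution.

Coefficient matrix A = [[1, 2, 9], [-1, 4, 15], [0, 0, -4]].
det(A - λI) = 0 gives eigenvalues λ = 3, 2, -4.
For λ=3: eigenvector (1,1,0).
For λ=2: eigenvector (-2,-1,0).
For λ=-4: eigenvector (-1,-2,1).
General solution: C_1e^(3t)(1,1,0) + C_2e^(2t)(-2,-1,0) + C_3e^(-4t)(-1,-2,1).

x(t) = C_1e^(3t) - 2C_2e^(2t) - C_3e^(-4t), y(t) = C_1e^(3t) - C_2e^(2t) - 2C_3e^(-4t), z(t) = C_3e^(-4t)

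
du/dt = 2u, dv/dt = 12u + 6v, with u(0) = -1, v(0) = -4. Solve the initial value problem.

u(t) = -e^(2t), v(t) = -7e^(6t) + 3e^(2t)

Coefficient matrix A = [[2, 0], [12, 6]].
Characteristic polynomial det(A - λI) = λ^2 - 8λ + 12 = 0.
Eigenvalues λ = 2, 6.
For λ=2: (A-λI) row 2 is [12, 4], so an eigenvector is (-1, 3).
For λ=6: (A-λI) row 1 is [-4, 0], so an eigenvector is (0, -1).
General solution: K_1e^(2t)(-1,3) + K_2e^(6t)(0,-1).
Applying u(0)=-1, v(0)=-4 gives K_1=1, K_2=7.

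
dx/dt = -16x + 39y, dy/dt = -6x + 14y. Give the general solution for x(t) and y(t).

Coefficient matrix A = [[-16, 39], [-6, 14]].
Characteristic polynomial det(A - λI) = λ^2 + 2λ + 10 = 0.
Eigenvalues λ = -1 ± 3i (complex conjugate pair).
For λ=-1+3i: an eigenvector is (-2,-1) - i(-3,-1) = (-2 + 3i, -1 + i).
A real fundamental pair from Re and Im of e^((-1+3i)t)v: X_1 = e^(-t)(cos(3t)·(-2,-1) + sin(3t)·(-3,-1)), X_2 = e^(-t)(sin(3t)·(-2,-1) - cos(3t)·(-3,-1)).
General solution: C_1X_1 + C_2X_2.

x(t) = -3C_1e^(-t)sin(3t) - 2C_1e^(-t)cos(3t) - 2C_2e^(-t)sin(3t) + 3C_2e^(-t)cos(3t), y(t) = -C_1e^(-t)sin(3t) - C_1e^(-t)cos(3t) - C_2e^(-t)sin(3t) + C_2e^(-t)cos(3t)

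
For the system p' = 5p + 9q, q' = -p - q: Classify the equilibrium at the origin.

A = [[5,9],[-1,-1]]; det(A-λI) = λ^2 - 4λ + 4.
repeated λ = 2 with a single eigenvector.

unstable improper node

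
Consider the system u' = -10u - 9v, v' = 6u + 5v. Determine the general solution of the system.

Coefficient matrix A = [[-10, -9], [6, 5]].
Characteristic polynomial det(A - λI) = λ^2 + 5λ + 4 = 0.
Eigenvalues λ = -1, -4.
For λ=-1: (A-λI) row 1 is [-9, -9], so an eigenvector is (-1, 1).
For λ=-4: (A-λI) row 1 is [-6, -9], so an eigenvector is (-3, 2).
General solution: c_1e^(-t)(-1,1) + c_2e^(-4t)(-3,2).

u(t) = -c_1e^(-t) - 3c_2e^(-4t), v(t) = c_1e^(-t) + 2c_2e^(-4t)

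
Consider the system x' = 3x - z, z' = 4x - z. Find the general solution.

Coefficient matrix A = [[3, -1], [4, -1]].
Characteristic polynomial det(A - λI) = λ^2 - 2λ + 1 = 0.
Single eigenvalue λ = 1 with algebraic multiplicity 2.
Eigenvector v = (-1,-2); generalized eigenvector w with (A-λI)w=v is (-2,-3).
General solution: e^(t)[C_1·v + C_2·(t·v + w)].

x(t) = -C_1e^(t) - C_2te^(t) - 2C_2e^(t), z(t) = -2C_1e^(t) - 2C_2te^(t) - 3C_2e^(t)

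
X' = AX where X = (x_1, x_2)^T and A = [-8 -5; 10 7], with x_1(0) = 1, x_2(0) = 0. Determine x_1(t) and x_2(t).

x_1(t) = -e^(2t) + 2e^(-3t), x_2(t) = 2e^(2t) - 2e^(-3t)

Coefficient matrix A = [[-8, -5], [10, 7]].
Characteristic polynomial det(A - λI) = λ^2 + λ - 6 = 0.
Eigenvalues λ = 2, -3.
For λ=2: (A-λI) row 1 is [-10, -5], so an eigenvector is (1, -2).
For λ=-3: (A-λI) row 1 is [-5, -5], so an eigenvector is (1, -1).
General solution: c_1e^(2t)(1,-2) + c_2e^(-3t)(1,-1).
Applying x_1(0)=1, x_2(0)=0 gives c_1=-1, c_2=2.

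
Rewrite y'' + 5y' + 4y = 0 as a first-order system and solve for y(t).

Let x_1 = y, x_2 = y'. Then x_1' = x_2 and x_2' = -4x_1 - 5x_2.
A = [[0,1],[-4,-5]]; det(A-λI) = λ^2 + 5λ + 4.
Eigenvalues λ = -1, -4 with eigenvectors (1,-1), (1,-4).

y(t) = C_1e^(-t) + C_2e^(-4t)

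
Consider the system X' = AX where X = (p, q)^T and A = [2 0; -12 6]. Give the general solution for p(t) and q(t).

p(t) = c_2e^(2t), q(t) = c_1e^(6t) + 3c_2e^(2t)

Coefficient matrix A = [[2, 0], [-12, 6]].
Characteristic polynomial det(A - λI) = λ^2 - 8λ + 12 = 0.
Eigenvalues λ = 6, 2.
For λ=6: (A-λI) row 1 is [-4, 0], so an eigenvector is (0, 1).
For λ=2: (A-λI) row 2 is [-12, 4], so an eigenvector is (1, 3).
General solution: c_1e^(6t)(0,1) + c_2e^(2t)(1,3).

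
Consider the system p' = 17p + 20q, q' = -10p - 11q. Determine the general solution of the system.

p(t) = 3C_1e^(3t)sin(2t) - C_1e^(3t)cos(2t) - C_2e^(3t)sin(2t) - 3C_2e^(3t)cos(2t), q(t) = -2C_1e^(3t)sin(2t) + C_1e^(3t)cos(2t) + C_2e^(3t)sin(2t) + 2C_2e^(3t)cos(2t)

Coefficient matrix A = [[17, 20], [-10, -11]].
Characteristic polynomial det(A - λI) = λ^2 - 6λ + 13 = 0.
Eigenvalues λ = 3 ± 2i (complex conjugate pair).
For λ=3+2i: an eigenvector is (-1,1) - i(3,-2) = (-1 - 3i, 1 + 2i).
A real fundamental pair from Re and Im of e^((3+2i)t)v: X_1 = e^(3t)(cos(2t)·(-1,1) + sin(2t)·(3,-2)), X_2 = e^(3t)(sin(2t)·(-1,1) - cos(2t)·(3,-2)).
General solution: C_1X_1 + C_2X_2.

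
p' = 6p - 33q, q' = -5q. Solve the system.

Coefficient matrix A = [[6, -33], [0, -5]].
Characteristic polynomial det(A - λI) = λ^2 - λ - 30 = 0.
Eigenvalues λ = 6, -5.
For λ=6: (A-λI) row 1 is [0, -33], so an eigenvector is (-1, 0).
For λ=-5: (A-λI) row 1 is [11, -33], so an eigenvector is (-3, -1).
General solution: c_1e^(6t)(-1,0) + c_2e^(-5t)(-3,-1).

p(t) = -c_1e^(6t) - 3c_2e^(-5t), q(t) = -c_2e^(-5t)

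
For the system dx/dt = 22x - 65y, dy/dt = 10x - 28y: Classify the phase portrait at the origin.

stable spiral

A = [[22,-65],[10,-28]]; det(A-λI) = λ^2 + 6λ + 34.
λ = -3 ± 5i: negative real part.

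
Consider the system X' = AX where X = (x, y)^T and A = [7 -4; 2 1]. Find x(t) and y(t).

x(t) = -2C_1e^(5t) - C_2e^(3t), y(t) = -C_1e^(5t) - C_2e^(3t)

Coefficient matrix A = [[7, -4], [2, 1]].
Characteristic polynomial det(A - λI) = λ^2 - 8λ + 15 = 0.
Eigenvalues λ = 5, 3.
For λ=5: (A-λI) row 1 is [2, -4], so an eigenvector is (-2, -1).
For λ=3: (A-λI) row 1 is [4, -4], so an eigenvector is (-1, -1).
General solution: C_1e^(5t)(-2,-1) + C_2e^(3t)(-1,-1).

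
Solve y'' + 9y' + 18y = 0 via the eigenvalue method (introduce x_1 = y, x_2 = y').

y(t) = K_1e^(-3t) + K_2e^(-6t)

Let x_1 = y, x_2 = y'. Then x_1' = x_2 and x_2' = -18x_1 - 9x_2.
A = [[0,1],[-18,-9]]; det(A-λI) = λ^2 + 9λ + 18.
Eigenvalues λ = -3, -6 with eigenvectors (1,-3), (1,-6).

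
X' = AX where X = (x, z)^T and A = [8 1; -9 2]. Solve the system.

Coefficient matrix A = [[8, 1], [-9, 2]].
Characteristic polynomial det(A - λI) = λ^2 - 10λ + 25 = 0.
Single eigenvalue λ = 5 with algebraic multiplicity 2.
Eigenvector v = (-1,3); generalized eigenvector w with (A-λI)w=v is (0,-1).
General solution: e^(5t)[c_1·v + c_2·(t·v + w)].

x(t) = -c_1e^(5t) - c_2te^(5t), z(t) = 3c_1e^(5t) + 3c_2te^(5t) - c_2e^(5t)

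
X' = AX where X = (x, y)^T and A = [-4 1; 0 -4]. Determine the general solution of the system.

Coefficient matrix A = [[-4, 1], [0, -4]].
Characteristic polynomial det(A - λI) = λ^2 + 8λ + 16 = 0.
Single eigenvalue λ = -4 with algebraic multiplicity 2.
Eigenvector v = (-1,0); generalized eigenvector w with (A-λI)w=v is (-3,-1).
General solution: e^(-4t)[C_1·v + C_2·(t·v + w)].

x(t) = -C_1e^(-4t) - C_2te^(-4t) - 3C_2e^(-4t), y(t) = -C_2e^(-4t)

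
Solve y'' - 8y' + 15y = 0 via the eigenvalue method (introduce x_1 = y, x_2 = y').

y(t) = K_1e^(3t) + K_2e^(5t)

Let x_1 = y, x_2 = y'. Then x_1' = x_2 and x_2' = -15x_1 + 8x_2.
A = [[0,1],[-15,8]]; det(A-λI) = λ^2 - 8λ + 15.
Eigenvalues λ = 3, 5 with eigenvectors (1,3), (1,5).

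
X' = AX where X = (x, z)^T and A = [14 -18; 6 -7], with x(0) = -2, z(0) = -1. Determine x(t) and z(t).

x(t) = -2e^(5t), z(t) = -e^(5t)

Coefficient matrix A = [[14, -18], [6, -7]].
Characteristic polynomial det(A - λI) = λ^2 - 7λ + 10 = 0.
Eigenvalues λ = 5, 2.
For λ=5: (A-λI) row 1 is [9, -18], so an eigenvector is (-2, -1).
For λ=2: (A-λI) row 1 is [12, -18], so an eigenvector is (-3, -2).
General solution: K_1e^(5t)(-2,-1) + K_2e^(2t)(-3,-2).
Applying x(0)=-2, z(0)=-1 gives K_1=1, K_2=0.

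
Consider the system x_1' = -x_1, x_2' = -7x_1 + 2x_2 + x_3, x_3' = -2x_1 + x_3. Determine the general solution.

x_1(t) = C_1e^(-t), x_2(t) = 2C_1e^(-t) - C_2e^(t) + C_3e^(2t), x_3(t) = C_1e^(-t) + C_2e^(t)

Coefficient matrix A = [[-1, 0, 0], [-7, 2, 1], [-2, 0, 1]].
det(A - λI) = 0 gives eigenvalues λ = -1, 1, 2.
For λ=-1: eigenvector (1,2,1).
For λ=1: eigenvector (0,-1,1).
For λ=2: eigenvector (0,1,0).
General solution: C_1e^(-t)(1,2,1) + C_2e^(t)(0,-1,1) + C_3e^(2t)(0,1,0).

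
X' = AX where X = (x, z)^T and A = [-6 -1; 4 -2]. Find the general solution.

Coefficient matrix A = [[-6, -1], [4, -2]].
Characteristic polynomial det(A - λI) = λ^2 + 8λ + 16 = 0.
Single eigenvalue λ = -4 with algebraic multiplicity 2.
Eigenvector v = (1,-2); generalized eigenvector w with (A-λI)w=v is (1,-3).
General solution: e^(-4t)[C_1·v + C_2·(t·v + w)].

x(t) = C_1e^(-4t) + C_2te^(-4t) + C_2e^(-4t), z(t) = -2C_1e^(-4t) - 2C_2te^(-4t) - 3C_2e^(-4t)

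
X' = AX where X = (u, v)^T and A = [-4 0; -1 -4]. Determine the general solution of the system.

u(t) = -K_2e^(-4t), v(t) = K_1e^(-4t) + K_2te^(-4t) - K_2e^(-4t)

Coefficient matrix A = [[-4, 0], [-1, -4]].
Characteristic polynomial det(A - λI) = λ^2 + 8λ + 16 = 0.
Single eigenvalue λ = -4 with algebraic multiplicity 2.
Eigenvector v = (0,1); generalized eigenvector w with (A-λI)w=v is (-1,-1).
General solution: e^(-4t)[K_1·v + K_2·(t·v + w)].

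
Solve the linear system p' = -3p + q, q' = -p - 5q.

p(t) = c_1e^(-4t) + c_2te^(-4t) + 2c_2e^(-4t), q(t) = -c_1e^(-4t) - c_2te^(-4t) - c_2e^(-4t)

Coefficient matrix A = [[-3, 1], [-1, -5]].
Characteristic polynomial det(A - λI) = λ^2 + 8λ + 16 = 0.
Single eigenvalue λ = -4 with algebraic multiplicity 2.
Eigenvector v = (1,-1); generalized eigenvector w with (A-λI)w=v is (2,-1).
General solution: e^(-4t)[c_1·v + c_2·(t·v + w)].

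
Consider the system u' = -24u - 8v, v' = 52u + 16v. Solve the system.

u(t) = K_1e^(-4t)sin(4t) + K_1e^(-4t)cos(4t) + K_2e^(-4t)sin(4t) - K_2e^(-4t)cos(4t), v(t) = -2K_1e^(-4t)sin(4t) - 3K_1e^(-4t)cos(4t) - 3K_2e^(-4t)sin(4t) + 2K_2e^(-4t)cos(4t)

Coefficient matrix A = [[-24, -8], [52, 16]].
Characteristic polynomial det(A - λI) = λ^2 + 8λ + 32 = 0.
Eigenvalues λ = -4 ± 4i (complex conjugate pair).
For λ=-4+4i: an eigenvector is (1,-3) - i(1,-2) = (1 - i, -3 + 2i).
A real fundamental pair from Re and Im of e^((-4+4i)t)v: X_1 = e^(-4t)(cos(4t)·(1,-3) + sin(4t)·(1,-2)), X_2 = e^(-4t)(sin(4t)·(1,-3) - cos(4t)·(1,-2)).
General solution: K_1X_1 + K_2X_2.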